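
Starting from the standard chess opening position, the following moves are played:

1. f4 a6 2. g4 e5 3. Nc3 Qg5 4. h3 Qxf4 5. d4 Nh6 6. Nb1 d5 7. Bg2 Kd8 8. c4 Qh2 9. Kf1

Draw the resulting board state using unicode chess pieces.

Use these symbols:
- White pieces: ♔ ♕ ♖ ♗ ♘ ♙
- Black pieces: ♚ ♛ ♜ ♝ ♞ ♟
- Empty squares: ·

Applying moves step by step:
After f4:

♜ ♞ ♝ ♛ ♚ ♝ ♞ ♜
♟ ♟ ♟ ♟ ♟ ♟ ♟ ♟
· · · · · · · ·
· · · · · · · ·
· · · · · ♙ · ·
· · · · · · · ·
♙ ♙ ♙ ♙ ♙ · ♙ ♙
♖ ♘ ♗ ♕ ♔ ♗ ♘ ♖


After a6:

♜ ♞ ♝ ♛ ♚ ♝ ♞ ♜
· ♟ ♟ ♟ ♟ ♟ ♟ ♟
♟ · · · · · · ·
· · · · · · · ·
· · · · · ♙ · ·
· · · · · · · ·
♙ ♙ ♙ ♙ ♙ · ♙ ♙
♖ ♘ ♗ ♕ ♔ ♗ ♘ ♖


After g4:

♜ ♞ ♝ ♛ ♚ ♝ ♞ ♜
· ♟ ♟ ♟ ♟ ♟ ♟ ♟
♟ · · · · · · ·
· · · · · · · ·
· · · · · ♙ ♙ ·
· · · · · · · ·
♙ ♙ ♙ ♙ ♙ · · ♙
♖ ♘ ♗ ♕ ♔ ♗ ♘ ♖


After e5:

♜ ♞ ♝ ♛ ♚ ♝ ♞ ♜
· ♟ ♟ ♟ · ♟ ♟ ♟
♟ · · · · · · ·
· · · · ♟ · · ·
· · · · · ♙ ♙ ·
· · · · · · · ·
♙ ♙ ♙ ♙ ♙ · · ♙
♖ ♘ ♗ ♕ ♔ ♗ ♘ ♖


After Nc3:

♜ ♞ ♝ ♛ ♚ ♝ ♞ ♜
· ♟ ♟ ♟ · ♟ ♟ ♟
♟ · · · · · · ·
· · · · ♟ · · ·
· · · · · ♙ ♙ ·
· · ♘ · · · · ·
♙ ♙ ♙ ♙ ♙ · · ♙
♖ · ♗ ♕ ♔ ♗ ♘ ♖


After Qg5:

♜ ♞ ♝ · ♚ ♝ ♞ ♜
· ♟ ♟ ♟ · ♟ ♟ ♟
♟ · · · · · · ·
· · · · ♟ · ♛ ·
· · · · · ♙ ♙ ·
· · ♘ · · · · ·
♙ ♙ ♙ ♙ ♙ · · ♙
♖ · ♗ ♕ ♔ ♗ ♘ ♖


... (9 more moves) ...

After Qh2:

♜ ♞ ♝ ♚ · ♝ · ♜
· ♟ ♟ · · ♟ ♟ ♟
♟ · · · · · · ♞
· · · ♟ ♟ · · ·
· · ♙ ♙ · · ♙ ·
· · · · · · · ♙
♙ ♙ · · ♙ · ♗ ♛
♖ ♘ ♗ ♕ ♔ · ♘ ♖


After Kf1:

♜ ♞ ♝ ♚ · ♝ · ♜
· ♟ ♟ · · ♟ ♟ ♟
♟ · · · · · · ♞
· · · ♟ ♟ · · ·
· · ♙ ♙ · · ♙ ·
· · · · · · · ♙
♙ ♙ · · ♙ · ♗ ♛
♖ ♘ ♗ ♕ · ♔ ♘ ♖



  a b c d e f g h
  ─────────────────
8│♜ ♞ ♝ ♚ · ♝ · ♜│8
7│· ♟ ♟ · · ♟ ♟ ♟│7
6│♟ · · · · · · ♞│6
5│· · · ♟ ♟ · · ·│5
4│· · ♙ ♙ · · ♙ ·│4
3│· · · · · · · ♙│3
2│♙ ♙ · · ♙ · ♗ ♛│2
1│♖ ♘ ♗ ♕ · ♔ ♘ ♖│1
  ─────────────────
  a b c d e f g h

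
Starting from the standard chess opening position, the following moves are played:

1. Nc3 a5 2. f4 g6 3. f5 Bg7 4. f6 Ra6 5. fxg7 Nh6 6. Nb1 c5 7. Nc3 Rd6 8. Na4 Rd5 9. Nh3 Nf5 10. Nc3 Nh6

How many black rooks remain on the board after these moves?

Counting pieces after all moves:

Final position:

  a b c d e f g h
  ─────────────────
8│· ♞ ♝ ♛ ♚ · · ♜│8
7│· ♟ · ♟ ♟ ♟ ♙ ♟│7
6│· · · · · · ♟ ♞│6
5│♟ · ♟ ♜ · · · ·│5
4│· · · · · · · ·│4
3│· · ♘ · · · · ♘│3
2│♙ ♙ ♙ ♙ ♙ · ♙ ♙│2
1│♖ · ♗ ♕ ♔ ♗ · ♖│1
  ─────────────────
  a b c d e f g h


2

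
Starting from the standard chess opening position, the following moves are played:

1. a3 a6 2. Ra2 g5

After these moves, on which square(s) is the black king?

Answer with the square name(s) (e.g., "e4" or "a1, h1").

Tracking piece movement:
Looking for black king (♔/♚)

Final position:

  a b c d e f g h
  ─────────────────
8│♜ ♞ ♝ ♛ ♚ ♝ ♞ ♜│8
7│· ♟ ♟ ♟ ♟ ♟ · ♟│7
6│♟ · · · · · · ·│6
5│· · · · · · ♟ ·│5
4│· · · · · · · ·│4
3│♙ · · · · · · ·│3
2│♖ ♙ ♙ ♙ ♙ ♙ ♙ ♙│2
1│· ♘ ♗ ♕ ♔ ♗ ♘ ♖│1
  ─────────────────
  a b c d e f g h


e8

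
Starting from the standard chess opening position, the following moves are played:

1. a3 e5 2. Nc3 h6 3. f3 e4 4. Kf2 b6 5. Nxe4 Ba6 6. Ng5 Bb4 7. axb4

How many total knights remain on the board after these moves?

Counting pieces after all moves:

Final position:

  a b c d e f g h
  ─────────────────
8│♜ ♞ · ♛ ♚ · ♞ ♜│8
7│♟ · ♟ ♟ · ♟ ♟ ·│7
6│♝ ♟ · · · · · ♟│6
5│· · · · · · ♘ ·│5
4│· ♙ · · · · · ·│4
3│· · · · · ♙ · ·│3
2│· ♙ ♙ ♙ ♙ ♔ ♙ ♙│2
1│♖ · ♗ ♕ · ♗ ♘ ♖│1
  ─────────────────
  a b c d e f g h


4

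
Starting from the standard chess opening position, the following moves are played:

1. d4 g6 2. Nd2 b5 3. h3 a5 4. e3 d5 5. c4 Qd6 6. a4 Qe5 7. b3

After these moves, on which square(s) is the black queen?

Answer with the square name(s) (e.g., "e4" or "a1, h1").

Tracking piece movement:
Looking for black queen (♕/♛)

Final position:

  a b c d e f g h
  ─────────────────
8│♜ ♞ ♝ · ♚ ♝ ♞ ♜│8
7│· · ♟ · ♟ ♟ · ♟│7
6│· · · · · · ♟ ·│6
5│♟ ♟ · ♟ ♛ · · ·│5
4│♙ · ♙ ♙ · · · ·│4
3│· ♙ · · ♙ · · ♙│3
2│· · · ♘ · ♙ ♙ ·│2
1│♖ · ♗ ♕ ♔ ♗ ♘ ♖│1
  ─────────────────
  a b c d e f g h


e5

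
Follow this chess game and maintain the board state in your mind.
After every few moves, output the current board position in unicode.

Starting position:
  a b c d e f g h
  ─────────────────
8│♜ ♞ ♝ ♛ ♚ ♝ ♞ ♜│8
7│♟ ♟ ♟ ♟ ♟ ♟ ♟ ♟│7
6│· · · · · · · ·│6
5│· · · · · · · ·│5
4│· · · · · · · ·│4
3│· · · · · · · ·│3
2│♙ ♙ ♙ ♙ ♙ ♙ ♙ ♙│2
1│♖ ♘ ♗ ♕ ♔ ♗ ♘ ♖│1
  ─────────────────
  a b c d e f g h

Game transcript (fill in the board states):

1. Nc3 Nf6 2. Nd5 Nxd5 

  a b c d e f g h
  ─────────────────
8│♜ ♞ ♝ ♛ ♚ ♝ · ♜│8
7│♟ ♟ ♟ ♟ ♟ ♟ ♟ ♟│7
6│· · · · · · · ·│6
5│· · · ♞ · · · ·│5
4│· · · · · · · ·│4
3│· · · · · · · ·│3
2│♙ ♙ ♙ ♙ ♙ ♙ ♙ ♙│2
1│♖ · ♗ ♕ ♔ ♗ ♘ ♖│1
  ─────────────────
  a b c d e f g h

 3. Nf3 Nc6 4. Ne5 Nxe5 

  a b c d e f g h
  ─────────────────
8│♜ · ♝ ♛ ♚ ♝ · ♜│8
7│♟ ♟ ♟ ♟ ♟ ♟ ♟ ♟│7
6│· · · · · · · ·│6
5│· · · ♞ ♞ · · ·│5
4│· · · · · · · ·│4
3│· · · · · · · ·│3
2│♙ ♙ ♙ ♙ ♙ ♙ ♙ ♙│2
1│♖ · ♗ ♕ ♔ ♗ · ♖│1
  ─────────────────
  a b c d e f g h

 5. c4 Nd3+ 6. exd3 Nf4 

  a b c d e f g h
  ─────────────────
8│♜ · ♝ ♛ ♚ ♝ · ♜│8
7│♟ ♟ ♟ ♟ ♟ ♟ ♟ ♟│7
6│· · · · · · · ·│6
5│· · · · · · · ·│5
4│· · ♙ · · ♞ · ·│4
3│· · · ♙ · · · ·│3
2│♙ ♙ · ♙ · ♙ ♙ ♙│2
1│♖ · ♗ ♕ ♔ ♗ · ♖│1
  ─────────────────
  a b c d e f g h

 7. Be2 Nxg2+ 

  a b c d e f g h
  ─────────────────
8│♜ · ♝ ♛ ♚ ♝ · ♜│8
7│♟ ♟ ♟ ♟ ♟ ♟ ♟ ♟│7
6│· · · · · · · ·│6
5│· · · · · · · ·│5
4│· · ♙ · · · · ·│4
3│· · · ♙ · · · ·│3
2│♙ ♙ · ♙ ♗ ♙ ♞ ♙│2
1│♖ · ♗ ♕ ♔ · · ♖│1
  ─────────────────
  a b c d e f g h


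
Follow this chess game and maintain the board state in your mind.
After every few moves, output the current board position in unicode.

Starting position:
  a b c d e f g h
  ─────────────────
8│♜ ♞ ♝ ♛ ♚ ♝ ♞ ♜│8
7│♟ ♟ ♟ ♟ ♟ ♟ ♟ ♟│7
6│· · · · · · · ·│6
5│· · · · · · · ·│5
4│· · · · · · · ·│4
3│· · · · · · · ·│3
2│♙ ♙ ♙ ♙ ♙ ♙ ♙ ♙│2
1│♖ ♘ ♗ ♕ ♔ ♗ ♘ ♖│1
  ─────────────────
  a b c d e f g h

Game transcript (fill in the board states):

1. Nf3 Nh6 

  a b c d e f g h
  ─────────────────
8│♜ ♞ ♝ ♛ ♚ ♝ · ♜│8
7│♟ ♟ ♟ ♟ ♟ ♟ ♟ ♟│7
6│· · · · · · · ♞│6
5│· · · · · · · ·│5
4│· · · · · · · ·│4
3│· · · · · ♘ · ·│3
2│♙ ♙ ♙ ♙ ♙ ♙ ♙ ♙│2
1│♖ ♘ ♗ ♕ ♔ ♗ · ♖│1
  ─────────────────
  a b c d e f g h

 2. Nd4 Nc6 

  a b c d e f g h
  ─────────────────
8│♜ · ♝ ♛ ♚ ♝ · ♜│8
7│♟ ♟ ♟ ♟ ♟ ♟ ♟ ♟│7
6│· · ♞ · · · · ♞│6
5│· · · · · · · ·│5
4│· · · ♘ · · · ·│4
3│· · · · · · · ·│3
2│♙ ♙ ♙ ♙ ♙ ♙ ♙ ♙│2
1│♖ ♘ ♗ ♕ ♔ ♗ · ♖│1
  ─────────────────
  a b c d e f g h

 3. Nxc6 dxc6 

  a b c d e f g h
  ─────────────────
8│♜ · ♝ ♛ ♚ ♝ · ♜│8
7│♟ ♟ ♟ · ♟ ♟ ♟ ♟│7
6│· · ♟ · · · · ♞│6
5│· · · · · · · ·│5
4│· · · · · · · ·│4
3│· · · · · · · ·│3
2│♙ ♙ ♙ ♙ ♙ ♙ ♙ ♙│2
1│♖ ♘ ♗ ♕ ♔ ♗ · ♖│1
  ─────────────────
  a b c d e f g h

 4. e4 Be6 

  a b c d e f g h
  ─────────────────
8│♜ · · ♛ ♚ ♝ · ♜│8
7│♟ ♟ ♟ · ♟ ♟ ♟ ♟│7
6│· · ♟ · ♝ · · ♞│6
5│· · · · · · · ·│5
4│· · · · ♙ · · ·│4
3│· · · · · · · ·│3
2│♙ ♙ ♙ ♙ · ♙ ♙ ♙│2
1│♖ ♘ ♗ ♕ ♔ ♗ · ♖│1
  ─────────────────
  a b c d e f g h

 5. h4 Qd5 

  a b c d e f g h
  ─────────────────
8│♜ · · · ♚ ♝ · ♜│8
7│♟ ♟ ♟ · ♟ ♟ ♟ ♟│7
6│· · ♟ · ♝ · · ♞│6
5│· · · ♛ · · · ·│5
4│· · · · ♙ · · ♙│4
3│· · · · · · · ·│3
2│♙ ♙ ♙ ♙ · ♙ ♙ ·│2
1│♖ ♘ ♗ ♕ ♔ ♗ · ♖│1
  ─────────────────
  a b c d e f g h



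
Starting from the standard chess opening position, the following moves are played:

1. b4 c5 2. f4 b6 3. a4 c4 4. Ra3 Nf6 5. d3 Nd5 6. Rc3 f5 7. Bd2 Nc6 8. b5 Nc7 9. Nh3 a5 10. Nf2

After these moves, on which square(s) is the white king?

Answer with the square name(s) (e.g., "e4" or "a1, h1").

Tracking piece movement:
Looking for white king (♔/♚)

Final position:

  a b c d e f g h
  ─────────────────
8│♜ · ♝ ♛ ♚ ♝ · ♜│8
7│· · ♞ ♟ ♟ · ♟ ♟│7
6│· ♟ ♞ · · · · ·│6
5│♟ ♙ · · · ♟ · ·│5
4│♙ · ♟ · · ♙ · ·│4
3│· · ♖ ♙ · · · ·│3
2│· · ♙ ♗ ♙ ♘ ♙ ♙│2
1│· ♘ · ♕ ♔ ♗ · ♖│1
  ─────────────────
  a b c d e f g h


e1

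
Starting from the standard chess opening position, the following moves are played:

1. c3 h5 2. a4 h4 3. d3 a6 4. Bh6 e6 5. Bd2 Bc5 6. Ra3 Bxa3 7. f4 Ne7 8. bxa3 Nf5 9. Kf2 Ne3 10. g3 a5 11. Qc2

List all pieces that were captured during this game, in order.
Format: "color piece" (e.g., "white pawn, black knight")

Tracking captures:
  Bxa3: captured white rook
  bxa3: captured black bishop

white rook, black bishop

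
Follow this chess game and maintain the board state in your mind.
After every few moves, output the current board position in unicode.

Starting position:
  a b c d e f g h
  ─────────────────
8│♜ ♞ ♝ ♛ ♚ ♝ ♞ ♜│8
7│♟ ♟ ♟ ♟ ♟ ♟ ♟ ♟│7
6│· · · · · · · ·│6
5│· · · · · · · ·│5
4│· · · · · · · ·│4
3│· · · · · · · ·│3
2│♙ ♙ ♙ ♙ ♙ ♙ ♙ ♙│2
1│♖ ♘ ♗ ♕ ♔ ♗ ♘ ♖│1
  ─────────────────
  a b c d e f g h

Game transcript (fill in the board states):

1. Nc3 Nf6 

  a b c d e f g h
  ─────────────────
8│♜ ♞ ♝ ♛ ♚ ♝ · ♜│8
7│♟ ♟ ♟ ♟ ♟ ♟ ♟ ♟│7
6│· · · · · ♞ · ·│6
5│· · · · · · · ·│5
4│· · · · · · · ·│4
3│· · ♘ · · · · ·│3
2│♙ ♙ ♙ ♙ ♙ ♙ ♙ ♙│2
1│♖ · ♗ ♕ ♔ ♗ ♘ ♖│1
  ─────────────────
  a b c d e f g h

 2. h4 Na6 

  a b c d e f g h
  ─────────────────
8│♜ · ♝ ♛ ♚ ♝ · ♜│8
7│♟ ♟ ♟ ♟ ♟ ♟ ♟ ♟│7
6│♞ · · · · ♞ · ·│6
5│· · · · · · · ·│5
4│· · · · · · · ♙│4
3│· · ♘ · · · · ·│3
2│♙ ♙ ♙ ♙ ♙ ♙ ♙ ·│2
1│♖ · ♗ ♕ ♔ ♗ ♘ ♖│1
  ─────────────────
  a b c d e f g h

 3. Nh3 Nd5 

  a b c d e f g h
  ─────────────────
8│♜ · ♝ ♛ ♚ ♝ · ♜│8
7│♟ ♟ ♟ ♟ ♟ ♟ ♟ ♟│7
6│♞ · · · · · · ·│6
5│· · · ♞ · · · ·│5
4│· · · · · · · ♙│4
3│· · ♘ · · · · ♘│3
2│♙ ♙ ♙ ♙ ♙ ♙ ♙ ·│2
1│♖ · ♗ ♕ ♔ ♗ · ♖│1
  ─────────────────
  a b c d e f g h

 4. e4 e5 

  a b c d e f g h
  ─────────────────
8│♜ · ♝ ♛ ♚ ♝ · ♜│8
7│♟ ♟ ♟ ♟ · ♟ ♟ ♟│7
6│♞ · · · · · · ·│6
5│· · · ♞ ♟ · · ·│5
4│· · · · ♙ · · ♙│4
3│· · ♘ · · · · ♘│3
2│♙ ♙ ♙ ♙ · ♙ ♙ ·│2
1│♖ · ♗ ♕ ♔ ♗ · ♖│1
  ─────────────────
  a b c d e f g h

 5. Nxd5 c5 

  a b c d e f g h
  ─────────────────
8│♜ · ♝ ♛ ♚ ♝ · ♜│8
7│♟ ♟ · ♟ · ♟ ♟ ♟│7
6│♞ · · · · · · ·│6
5│· · ♟ ♘ ♟ · · ·│5
4│· · · · ♙ · · ♙│4
3│· · · · · · · ♘│3
2│♙ ♙ ♙ ♙ · ♙ ♙ ·│2
1│♖ · ♗ ♕ ♔ ♗ · ♖│1
  ─────────────────
  a b c d e f g h



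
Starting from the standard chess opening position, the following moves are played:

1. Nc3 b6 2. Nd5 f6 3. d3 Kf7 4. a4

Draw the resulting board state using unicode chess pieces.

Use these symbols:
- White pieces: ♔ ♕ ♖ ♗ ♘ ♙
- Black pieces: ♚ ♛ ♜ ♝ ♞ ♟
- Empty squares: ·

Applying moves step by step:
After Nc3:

♜ ♞ ♝ ♛ ♚ ♝ ♞ ♜
♟ ♟ ♟ ♟ ♟ ♟ ♟ ♟
· · · · · · · ·
· · · · · · · ·
· · · · · · · ·
· · ♘ · · · · ·
♙ ♙ ♙ ♙ ♙ ♙ ♙ ♙
♖ · ♗ ♕ ♔ ♗ ♘ ♖


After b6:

♜ ♞ ♝ ♛ ♚ ♝ ♞ ♜
♟ · ♟ ♟ ♟ ♟ ♟ ♟
· ♟ · · · · · ·
· · · · · · · ·
· · · · · · · ·
· · ♘ · · · · ·
♙ ♙ ♙ ♙ ♙ ♙ ♙ ♙
♖ · ♗ ♕ ♔ ♗ ♘ ♖


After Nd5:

♜ ♞ ♝ ♛ ♚ ♝ ♞ ♜
♟ · ♟ ♟ ♟ ♟ ♟ ♟
· ♟ · · · · · ·
· · · ♘ · · · ·
· · · · · · · ·
· · · · · · · ·
♙ ♙ ♙ ♙ ♙ ♙ ♙ ♙
♖ · ♗ ♕ ♔ ♗ ♘ ♖


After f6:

♜ ♞ ♝ ♛ ♚ ♝ ♞ ♜
♟ · ♟ ♟ ♟ · ♟ ♟
· ♟ · · · ♟ · ·
· · · ♘ · · · ·
· · · · · · · ·
· · · · · · · ·
♙ ♙ ♙ ♙ ♙ ♙ ♙ ♙
♖ · ♗ ♕ ♔ ♗ ♘ ♖


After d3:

♜ ♞ ♝ ♛ ♚ ♝ ♞ ♜
♟ · ♟ ♟ ♟ · ♟ ♟
· ♟ · · · ♟ · ·
· · · ♘ · · · ·
· · · · · · · ·
· · · ♙ · · · ·
♙ ♙ ♙ · ♙ ♙ ♙ ♙
♖ · ♗ ♕ ♔ ♗ ♘ ♖


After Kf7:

♜ ♞ ♝ ♛ · ♝ ♞ ♜
♟ · ♟ ♟ ♟ ♚ ♟ ♟
· ♟ · · · ♟ · ·
· · · ♘ · · · ·
· · · · · · · ·
· · · ♙ · · · ·
♙ ♙ ♙ · ♙ ♙ ♙ ♙
♖ · ♗ ♕ ♔ ♗ ♘ ♖


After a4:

♜ ♞ ♝ ♛ · ♝ ♞ ♜
♟ · ♟ ♟ ♟ ♚ ♟ ♟
· ♟ · · · ♟ · ·
· · · ♘ · · · ·
♙ · · · · · · ·
· · · ♙ · · · ·
· ♙ ♙ · ♙ ♙ ♙ ♙
♖ · ♗ ♕ ♔ ♗ ♘ ♖



  a b c d e f g h
  ─────────────────
8│♜ ♞ ♝ ♛ · ♝ ♞ ♜│8
7│♟ · ♟ ♟ ♟ ♚ ♟ ♟│7
6│· ♟ · · · ♟ · ·│6
5│· · · ♘ · · · ·│5
4│♙ · · · · · · ·│4
3│· · · ♙ · · · ·│3
2│· ♙ ♙ · ♙ ♙ ♙ ♙│2
1│♖ · ♗ ♕ ♔ ♗ ♘ ♖│1
  ─────────────────
  a b c d e f g h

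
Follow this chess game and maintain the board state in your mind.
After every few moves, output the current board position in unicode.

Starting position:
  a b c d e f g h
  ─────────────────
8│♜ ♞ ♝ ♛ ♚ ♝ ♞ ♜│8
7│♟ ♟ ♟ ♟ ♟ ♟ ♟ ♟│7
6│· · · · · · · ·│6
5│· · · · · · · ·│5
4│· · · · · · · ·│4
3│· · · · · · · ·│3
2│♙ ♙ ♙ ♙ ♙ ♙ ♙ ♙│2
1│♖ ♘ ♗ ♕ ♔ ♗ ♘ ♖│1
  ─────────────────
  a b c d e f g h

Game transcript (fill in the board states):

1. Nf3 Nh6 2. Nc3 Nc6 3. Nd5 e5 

  a b c d e f g h
  ─────────────────
8│♜ · ♝ ♛ ♚ ♝ · ♜│8
7│♟ ♟ ♟ ♟ · ♟ ♟ ♟│7
6│· · ♞ · · · · ♞│6
5│· · · ♘ ♟ · · ·│5
4│· · · · · · · ·│4
3│· · · · · ♘ · ·│3
2│♙ ♙ ♙ ♙ ♙ ♙ ♙ ♙│2
1│♖ · ♗ ♕ ♔ ♗ · ♖│1
  ─────────────────
  a b c d e f g h

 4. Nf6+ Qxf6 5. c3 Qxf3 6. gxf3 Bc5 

  a b c d e f g h
  ─────────────────
8│♜ · ♝ · ♚ · · ♜│8
7│♟ ♟ ♟ ♟ · ♟ ♟ ♟│7
6│· · ♞ · · · · ♞│6
5│· · ♝ · ♟ · · ·│5
4│· · · · · · · ·│4
3│· · ♙ · · ♙ · ·│3
2│♙ ♙ · ♙ ♙ ♙ · ♙│2
1│♖ · ♗ ♕ ♔ ♗ · ♖│1
  ─────────────────
  a b c d e f g h

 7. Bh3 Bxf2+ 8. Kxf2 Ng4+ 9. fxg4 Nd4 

  a b c d e f g h
  ─────────────────
8│♜ · ♝ · ♚ · · ♜│8
7│♟ ♟ ♟ ♟ · ♟ ♟ ♟│7
6│· · · · · · · ·│6
5│· · · · ♟ · · ·│5
4│· · · ♞ · · ♙ ·│4
3│· · ♙ · · · · ♗│3
2│♙ ♙ · ♙ ♙ ♔ · ♙│2
1│♖ · ♗ ♕ · · · ♖│1
  ─────────────────
  a b c d e f g h

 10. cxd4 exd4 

  a b c d e f g h
  ─────────────────
8│♜ · ♝ · ♚ · · ♜│8
7│♟ ♟ ♟ ♟ · ♟ ♟ ♟│7
6│· · · · · · · ·│6
5│· · · · · · · ·│5
4│· · · ♟ · · ♙ ·│4
3│· · · · · · · ♗│3
2│♙ ♙ · ♙ ♙ ♔ · ♙│2
1│♖ · ♗ ♕ · · · ♖│1
  ─────────────────
  a b c d e f g h


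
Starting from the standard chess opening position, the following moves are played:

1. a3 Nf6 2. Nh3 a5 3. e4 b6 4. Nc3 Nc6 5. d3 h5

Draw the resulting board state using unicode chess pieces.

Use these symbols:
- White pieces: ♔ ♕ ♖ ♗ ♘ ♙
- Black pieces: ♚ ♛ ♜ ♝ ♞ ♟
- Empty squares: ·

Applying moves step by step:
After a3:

♜ ♞ ♝ ♛ ♚ ♝ ♞ ♜
♟ ♟ ♟ ♟ ♟ ♟ ♟ ♟
· · · · · · · ·
· · · · · · · ·
· · · · · · · ·
♙ · · · · · · ·
· ♙ ♙ ♙ ♙ ♙ ♙ ♙
♖ ♘ ♗ ♕ ♔ ♗ ♘ ♖


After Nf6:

♜ ♞ ♝ ♛ ♚ ♝ · ♜
♟ ♟ ♟ ♟ ♟ ♟ ♟ ♟
· · · · · ♞ · ·
· · · · · · · ·
· · · · · · · ·
♙ · · · · · · ·
· ♙ ♙ ♙ ♙ ♙ ♙ ♙
♖ ♘ ♗ ♕ ♔ ♗ ♘ ♖


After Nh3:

♜ ♞ ♝ ♛ ♚ ♝ · ♜
♟ ♟ ♟ ♟ ♟ ♟ ♟ ♟
· · · · · ♞ · ·
· · · · · · · ·
· · · · · · · ·
♙ · · · · · · ♘
· ♙ ♙ ♙ ♙ ♙ ♙ ♙
♖ ♘ ♗ ♕ ♔ ♗ · ♖


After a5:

♜ ♞ ♝ ♛ ♚ ♝ · ♜
· ♟ ♟ ♟ ♟ ♟ ♟ ♟
· · · · · ♞ · ·
♟ · · · · · · ·
· · · · · · · ·
♙ · · · · · · ♘
· ♙ ♙ ♙ ♙ ♙ ♙ ♙
♖ ♘ ♗ ♕ ♔ ♗ · ♖


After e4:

♜ ♞ ♝ ♛ ♚ ♝ · ♜
· ♟ ♟ ♟ ♟ ♟ ♟ ♟
· · · · · ♞ · ·
♟ · · · · · · ·
· · · · ♙ · · ·
♙ · · · · · · ♘
· ♙ ♙ ♙ · ♙ ♙ ♙
♖ ♘ ♗ ♕ ♔ ♗ · ♖


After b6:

♜ ♞ ♝ ♛ ♚ ♝ · ♜
· · ♟ ♟ ♟ ♟ ♟ ♟
· ♟ · · · ♞ · ·
♟ · · · · · · ·
· · · · ♙ · · ·
♙ · · · · · · ♘
· ♙ ♙ ♙ · ♙ ♙ ♙
♖ ♘ ♗ ♕ ♔ ♗ · ♖


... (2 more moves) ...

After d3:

♜ · ♝ ♛ ♚ ♝ · ♜
· · ♟ ♟ ♟ ♟ ♟ ♟
· ♟ ♞ · · ♞ · ·
♟ · · · · · · ·
· · · · ♙ · · ·
♙ · ♘ ♙ · · · ♘
· ♙ ♙ · · ♙ ♙ ♙
♖ · ♗ ♕ ♔ ♗ · ♖


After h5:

♜ · ♝ ♛ ♚ ♝ · ♜
· · ♟ ♟ ♟ ♟ ♟ ·
· ♟ ♞ · · ♞ · ·
♟ · · · · · · ♟
· · · · ♙ · · ·
♙ · ♘ ♙ · · · ♘
· ♙ ♙ · · ♙ ♙ ♙
♖ · ♗ ♕ ♔ ♗ · ♖



  a b c d e f g h
  ─────────────────
8│♜ · ♝ ♛ ♚ ♝ · ♜│8
7│· · ♟ ♟ ♟ ♟ ♟ ·│7
6│· ♟ ♞ · · ♞ · ·│6
5│♟ · · · · · · ♟│5
4│· · · · ♙ · · ·│4
3│♙ · ♘ ♙ · · · ♘│3
2│· ♙ ♙ · · ♙ ♙ ♙│2
1│♖ · ♗ ♕ ♔ ♗ · ♖│1
  ─────────────────
  a b c d e f g h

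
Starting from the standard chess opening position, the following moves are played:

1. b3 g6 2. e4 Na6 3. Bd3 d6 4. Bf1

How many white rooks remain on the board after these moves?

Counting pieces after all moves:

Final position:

  a b c d e f g h
  ─────────────────
8│♜ · ♝ ♛ ♚ ♝ ♞ ♜│8
7│♟ ♟ ♟ · ♟ ♟ · ♟│7
6│♞ · · ♟ · · ♟ ·│6
5│· · · · · · · ·│5
4│· · · · ♙ · · ·│4
3│· ♙ · · · · · ·│3
2│♙ · ♙ ♙ · ♙ ♙ ♙│2
1│♖ ♘ ♗ ♕ ♔ ♗ ♘ ♖│1
  ─────────────────
  a b c d e f g h


2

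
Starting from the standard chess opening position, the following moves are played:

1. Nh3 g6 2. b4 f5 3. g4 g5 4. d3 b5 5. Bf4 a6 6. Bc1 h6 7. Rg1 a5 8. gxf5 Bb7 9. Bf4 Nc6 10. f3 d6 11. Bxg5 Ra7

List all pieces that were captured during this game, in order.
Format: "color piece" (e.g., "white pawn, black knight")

Tracking captures:
  gxf5: captured black pawn
  Bxg5: captured black pawn

black pawn, black pawn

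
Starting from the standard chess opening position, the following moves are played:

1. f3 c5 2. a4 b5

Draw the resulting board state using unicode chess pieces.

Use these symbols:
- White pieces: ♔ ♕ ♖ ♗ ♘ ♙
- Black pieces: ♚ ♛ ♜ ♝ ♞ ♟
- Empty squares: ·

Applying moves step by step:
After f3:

♜ ♞ ♝ ♛ ♚ ♝ ♞ ♜
♟ ♟ ♟ ♟ ♟ ♟ ♟ ♟
· · · · · · · ·
· · · · · · · ·
· · · · · · · ·
· · · · · ♙ · ·
♙ ♙ ♙ ♙ ♙ · ♙ ♙
♖ ♘ ♗ ♕ ♔ ♗ ♘ ♖


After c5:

♜ ♞ ♝ ♛ ♚ ♝ ♞ ♜
♟ ♟ · ♟ ♟ ♟ ♟ ♟
· · · · · · · ·
· · ♟ · · · · ·
· · · · · · · ·
· · · · · ♙ · ·
♙ ♙ ♙ ♙ ♙ · ♙ ♙
♖ ♘ ♗ ♕ ♔ ♗ ♘ ♖


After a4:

♜ ♞ ♝ ♛ ♚ ♝ ♞ ♜
♟ ♟ · ♟ ♟ ♟ ♟ ♟
· · · · · · · ·
· · ♟ · · · · ·
♙ · · · · · · ·
· · · · · ♙ · ·
· ♙ ♙ ♙ ♙ · ♙ ♙
♖ ♘ ♗ ♕ ♔ ♗ ♘ ♖


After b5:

♜ ♞ ♝ ♛ ♚ ♝ ♞ ♜
♟ · · ♟ ♟ ♟ ♟ ♟
· · · · · · · ·
· ♟ ♟ · · · · ·
♙ · · · · · · ·
· · · · · ♙ · ·
· ♙ ♙ ♙ ♙ · ♙ ♙
♖ ♘ ♗ ♕ ♔ ♗ ♘ ♖



  a b c d e f g h
  ─────────────────
8│♜ ♞ ♝ ♛ ♚ ♝ ♞ ♜│8
7│♟ · · ♟ ♟ ♟ ♟ ♟│7
6│· · · · · · · ·│6
5│· ♟ ♟ · · · · ·│5
4│♙ · · · · · · ·│4
3│· · · · · ♙ · ·│3
2│· ♙ ♙ ♙ ♙ · ♙ ♙│2
1│♖ ♘ ♗ ♕ ♔ ♗ ♘ ♖│1
  ─────────────────
  a b c d e f g h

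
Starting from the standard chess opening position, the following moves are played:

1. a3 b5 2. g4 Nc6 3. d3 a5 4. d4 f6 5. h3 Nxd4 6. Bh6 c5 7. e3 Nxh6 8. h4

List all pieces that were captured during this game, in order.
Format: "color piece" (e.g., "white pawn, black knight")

Tracking captures:
  Nxd4: captured white pawn
  Nxh6: captured white bishop

white pawn, white bishop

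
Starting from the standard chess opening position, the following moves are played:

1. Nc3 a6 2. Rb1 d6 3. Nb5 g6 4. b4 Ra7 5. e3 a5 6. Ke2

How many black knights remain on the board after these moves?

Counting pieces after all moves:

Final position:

  a b c d e f g h
  ─────────────────
8│· ♞ ♝ ♛ ♚ ♝ ♞ ♜│8
7│♜ ♟ ♟ · ♟ ♟ · ♟│7
6│· · · ♟ · · ♟ ·│6
5│♟ ♘ · · · · · ·│5
4│· ♙ · · · · · ·│4
3│· · · · ♙ · · ·│3
2│♙ · ♙ ♙ ♔ ♙ ♙ ♙│2
1│· ♖ ♗ ♕ · ♗ ♘ ♖│1
  ─────────────────
  a b c d e f g h


2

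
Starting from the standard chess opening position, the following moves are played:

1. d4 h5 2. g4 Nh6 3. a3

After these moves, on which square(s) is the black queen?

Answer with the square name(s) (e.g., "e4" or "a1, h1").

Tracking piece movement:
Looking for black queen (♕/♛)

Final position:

  a b c d e f g h
  ─────────────────
8│♜ ♞ ♝ ♛ ♚ ♝ · ♜│8
7│♟ ♟ ♟ ♟ ♟ ♟ ♟ ·│7
6│· · · · · · · ♞│6
5│· · · · · · · ♟│5
4│· · · ♙ · · ♙ ·│4
3│♙ · · · · · · ·│3
2│· ♙ ♙ · ♙ ♙ · ♙│2
1│♖ ♘ ♗ ♕ ♔ ♗ ♘ ♖│1
  ─────────────────
  a b c d e f g h


d8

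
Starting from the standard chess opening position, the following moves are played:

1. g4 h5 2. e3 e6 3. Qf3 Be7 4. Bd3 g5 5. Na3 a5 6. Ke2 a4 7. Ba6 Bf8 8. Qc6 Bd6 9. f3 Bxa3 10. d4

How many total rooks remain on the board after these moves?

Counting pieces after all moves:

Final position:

  a b c d e f g h
  ─────────────────
8│♜ ♞ ♝ ♛ ♚ · ♞ ♜│8
7│· ♟ ♟ ♟ · ♟ · ·│7
6│♗ · ♕ · ♟ · · ·│6
5│· · · · · · ♟ ♟│5
4│♟ · · ♙ · · ♙ ·│4
3│♝ · · · ♙ ♙ · ·│3
2│♙ ♙ ♙ · ♔ · · ♙│2
1│♖ · ♗ · · · ♘ ♖│1
  ─────────────────
  a b c d e f g h


4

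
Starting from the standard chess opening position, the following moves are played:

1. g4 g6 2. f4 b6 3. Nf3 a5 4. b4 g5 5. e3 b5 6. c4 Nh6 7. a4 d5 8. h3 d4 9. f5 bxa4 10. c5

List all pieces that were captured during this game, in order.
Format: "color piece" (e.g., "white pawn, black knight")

Tracking captures:
  bxa4: captured white pawn

white pawn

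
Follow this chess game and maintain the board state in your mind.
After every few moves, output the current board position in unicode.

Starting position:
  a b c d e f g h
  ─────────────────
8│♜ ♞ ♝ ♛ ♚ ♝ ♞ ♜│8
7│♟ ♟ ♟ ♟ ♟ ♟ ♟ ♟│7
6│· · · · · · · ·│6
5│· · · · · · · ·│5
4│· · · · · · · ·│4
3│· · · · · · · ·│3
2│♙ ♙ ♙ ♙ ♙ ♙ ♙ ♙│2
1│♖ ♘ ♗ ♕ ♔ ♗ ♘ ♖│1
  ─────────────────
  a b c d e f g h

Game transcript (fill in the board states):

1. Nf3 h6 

  a b c d e f g h
  ─────────────────
8│♜ ♞ ♝ ♛ ♚ ♝ ♞ ♜│8
7│♟ ♟ ♟ ♟ ♟ ♟ ♟ ·│7
6│· · · · · · · ♟│6
5│· · · · · · · ·│5
4│· · · · · · · ·│4
3│· · · · · ♘ · ·│3
2│♙ ♙ ♙ ♙ ♙ ♙ ♙ ♙│2
1│♖ ♘ ♗ ♕ ♔ ♗ · ♖│1
  ─────────────────
  a b c d e f g h

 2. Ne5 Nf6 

  a b c d e f g h
  ─────────────────
8│♜ ♞ ♝ ♛ ♚ ♝ · ♜│8
7│♟ ♟ ♟ ♟ ♟ ♟ ♟ ·│7
6│· · · · · ♞ · ♟│6
5│· · · · ♘ · · ·│5
4│· · · · · · · ·│4
3│· · · · · · · ·│3
2│♙ ♙ ♙ ♙ ♙ ♙ ♙ ♙│2
1│♖ ♘ ♗ ♕ ♔ ♗ · ♖│1
  ─────────────────
  a b c d e f g h

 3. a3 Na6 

  a b c d e f g h
  ─────────────────
8│♜ · ♝ ♛ ♚ ♝ · ♜│8
7│♟ ♟ ♟ ♟ ♟ ♟ ♟ ·│7
6│♞ · · · · ♞ · ♟│6
5│· · · · ♘ · · ·│5
4│· · · · · · · ·│4
3│♙ · · · · · · ·│3
2│· ♙ ♙ ♙ ♙ ♙ ♙ ♙│2
1│♖ ♘ ♗ ♕ ♔ ♗ · ♖│1
  ─────────────────
  a b c d e f g h

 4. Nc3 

  a b c d e f g h
  ─────────────────
8│♜ · ♝ ♛ ♚ ♝ · ♜│8
7│♟ ♟ ♟ ♟ ♟ ♟ ♟ ·│7
6│♞ · · · · ♞ · ♟│6
5│· · · · ♘ · · ·│5
4│· · · · · · · ·│4
3│♙ · ♘ · · · · ·│3
2│· ♙ ♙ ♙ ♙ ♙ ♙ ♙│2
1│♖ · ♗ ♕ ♔ ♗ · ♖│1
  ─────────────────
  a b c d e f g h


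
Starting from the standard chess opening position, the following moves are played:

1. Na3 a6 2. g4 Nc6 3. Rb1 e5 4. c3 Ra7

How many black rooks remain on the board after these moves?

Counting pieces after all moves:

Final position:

  a b c d e f g h
  ─────────────────
8│· · ♝ ♛ ♚ ♝ ♞ ♜│8
7│♜ ♟ ♟ ♟ · ♟ ♟ ♟│7
6│♟ · ♞ · · · · ·│6
5│· · · · ♟ · · ·│5
4│· · · · · · ♙ ·│4
3│♘ · ♙ · · · · ·│3
2│♙ ♙ · ♙ ♙ ♙ · ♙│2
1│· ♖ ♗ ♕ ♔ ♗ ♘ ♖│1
  ─────────────────
  a b c d e f g h


2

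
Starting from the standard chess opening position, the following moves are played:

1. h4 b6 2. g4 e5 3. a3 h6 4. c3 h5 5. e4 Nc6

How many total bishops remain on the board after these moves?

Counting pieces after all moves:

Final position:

  a b c d e f g h
  ─────────────────
8│♜ · ♝ ♛ ♚ ♝ ♞ ♜│8
7│♟ · ♟ ♟ · ♟ ♟ ·│7
6│· ♟ ♞ · · · · ·│6
5│· · · · ♟ · · ♟│5
4│· · · · ♙ · ♙ ♙│4
3│♙ · ♙ · · · · ·│3
2│· ♙ · ♙ · ♙ · ·│2
1│♖ ♘ ♗ ♕ ♔ ♗ ♘ ♖│1
  ─────────────────
  a b c d e f g h


4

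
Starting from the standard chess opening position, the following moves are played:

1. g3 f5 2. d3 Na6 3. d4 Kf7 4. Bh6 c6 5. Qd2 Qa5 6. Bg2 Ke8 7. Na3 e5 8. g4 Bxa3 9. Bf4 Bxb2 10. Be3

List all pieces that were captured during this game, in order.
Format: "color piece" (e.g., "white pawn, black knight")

Tracking captures:
  Bxa3: captured white knight
  Bxb2: captured white pawn

white knight, white pawn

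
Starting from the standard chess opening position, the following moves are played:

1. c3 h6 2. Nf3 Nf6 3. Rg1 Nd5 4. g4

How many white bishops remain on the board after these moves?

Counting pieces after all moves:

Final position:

  a b c d e f g h
  ─────────────────
8│♜ ♞ ♝ ♛ ♚ ♝ · ♜│8
7│♟ ♟ ♟ ♟ ♟ ♟ ♟ ·│7
6│· · · · · · · ♟│6
5│· · · ♞ · · · ·│5
4│· · · · · · ♙ ·│4
3│· · ♙ · · ♘ · ·│3
2│♙ ♙ · ♙ ♙ ♙ · ♙│2
1│♖ ♘ ♗ ♕ ♔ ♗ ♖ ·│1
  ─────────────────
  a b c d e f g h


2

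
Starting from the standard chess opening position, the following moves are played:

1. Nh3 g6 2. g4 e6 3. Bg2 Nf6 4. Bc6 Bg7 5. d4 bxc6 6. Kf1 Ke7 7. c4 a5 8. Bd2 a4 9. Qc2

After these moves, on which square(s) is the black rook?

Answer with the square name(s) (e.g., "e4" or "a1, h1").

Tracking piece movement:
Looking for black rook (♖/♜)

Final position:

  a b c d e f g h
  ─────────────────
8│♜ ♞ ♝ ♛ · · · ♜│8
7│· · ♟ ♟ ♚ ♟ ♝ ♟│7
6│· · ♟ · ♟ ♞ ♟ ·│6
5│· · · · · · · ·│5
4│♟ · ♙ ♙ · · ♙ ·│4
3│· · · · · · · ♘│3
2│♙ ♙ ♕ ♗ ♙ ♙ · ♙│2
1│♖ ♘ · · · ♔ · ♖│1
  ─────────────────
  a b c d e f g h


a8, h8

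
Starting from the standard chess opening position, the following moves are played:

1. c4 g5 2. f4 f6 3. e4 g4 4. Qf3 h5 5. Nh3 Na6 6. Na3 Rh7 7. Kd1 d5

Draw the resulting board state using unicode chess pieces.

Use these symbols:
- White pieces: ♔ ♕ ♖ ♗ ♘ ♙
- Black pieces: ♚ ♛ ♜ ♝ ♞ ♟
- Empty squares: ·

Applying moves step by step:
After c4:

♜ ♞ ♝ ♛ ♚ ♝ ♞ ♜
♟ ♟ ♟ ♟ ♟ ♟ ♟ ♟
· · · · · · · ·
· · · · · · · ·
· · ♙ · · · · ·
· · · · · · · ·
♙ ♙ · ♙ ♙ ♙ ♙ ♙
♖ ♘ ♗ ♕ ♔ ♗ ♘ ♖


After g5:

♜ ♞ ♝ ♛ ♚ ♝ ♞ ♜
♟ ♟ ♟ ♟ ♟ ♟ · ♟
· · · · · · · ·
· · · · · · ♟ ·
· · ♙ · · · · ·
· · · · · · · ·
♙ ♙ · ♙ ♙ ♙ ♙ ♙
♖ ♘ ♗ ♕ ♔ ♗ ♘ ♖


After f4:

♜ ♞ ♝ ♛ ♚ ♝ ♞ ♜
♟ ♟ ♟ ♟ ♟ ♟ · ♟
· · · · · · · ·
· · · · · · ♟ ·
· · ♙ · · ♙ · ·
· · · · · · · ·
♙ ♙ · ♙ ♙ · ♙ ♙
♖ ♘ ♗ ♕ ♔ ♗ ♘ ♖


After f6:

♜ ♞ ♝ ♛ ♚ ♝ ♞ ♜
♟ ♟ ♟ ♟ ♟ · · ♟
· · · · · ♟ · ·
· · · · · · ♟ ·
· · ♙ · · ♙ · ·
· · · · · · · ·
♙ ♙ · ♙ ♙ · ♙ ♙
♖ ♘ ♗ ♕ ♔ ♗ ♘ ♖


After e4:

♜ ♞ ♝ ♛ ♚ ♝ ♞ ♜
♟ ♟ ♟ ♟ ♟ · · ♟
· · · · · ♟ · ·
· · · · · · ♟ ·
· · ♙ · ♙ ♙ · ·
· · · · · · · ·
♙ ♙ · ♙ · · ♙ ♙
♖ ♘ ♗ ♕ ♔ ♗ ♘ ♖


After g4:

♜ ♞ ♝ ♛ ♚ ♝ ♞ ♜
♟ ♟ ♟ ♟ ♟ · · ♟
· · · · · ♟ · ·
· · · · · · · ·
· · ♙ · ♙ ♙ ♟ ·
· · · · · · · ·
♙ ♙ · ♙ · · ♙ ♙
♖ ♘ ♗ ♕ ♔ ♗ ♘ ♖


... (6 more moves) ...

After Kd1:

♜ · ♝ ♛ ♚ ♝ ♞ ·
♟ ♟ ♟ ♟ ♟ · · ♜
♞ · · · · ♟ · ·
· · · · · · · ♟
· · ♙ · ♙ ♙ ♟ ·
♘ · · · · ♕ · ♘
♙ ♙ · ♙ · · ♙ ♙
♖ · ♗ ♔ · ♗ · ♖


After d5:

♜ · ♝ ♛ ♚ ♝ ♞ ·
♟ ♟ ♟ · ♟ · · ♜
♞ · · · · ♟ · ·
· · · ♟ · · · ♟
· · ♙ · ♙ ♙ ♟ ·
♘ · · · · ♕ · ♘
♙ ♙ · ♙ · · ♙ ♙
♖ · ♗ ♔ · ♗ · ♖



  a b c d e f g h
  ─────────────────
8│♜ · ♝ ♛ ♚ ♝ ♞ ·│8
7│♟ ♟ ♟ · ♟ · · ♜│7
6│♞ · · · · ♟ · ·│6
5│· · · ♟ · · · ♟│5
4│· · ♙ · ♙ ♙ ♟ ·│4
3│♘ · · · · ♕ · ♘│3
2│♙ ♙ · ♙ · · ♙ ♙│2
1│♖ · ♗ ♔ · ♗ · ♖│1
  ─────────────────
  a b c d e f g h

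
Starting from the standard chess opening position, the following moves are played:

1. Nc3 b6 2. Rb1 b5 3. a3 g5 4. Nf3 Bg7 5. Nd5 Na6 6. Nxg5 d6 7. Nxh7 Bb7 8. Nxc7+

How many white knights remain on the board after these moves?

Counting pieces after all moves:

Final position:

  a b c d e f g h
  ─────────────────
8│♜ · · ♛ ♚ · ♞ ♜│8
7│♟ ♝ ♘ · ♟ ♟ ♝ ♘│7
6│♞ · · ♟ · · · ·│6
5│· ♟ · · · · · ·│5
4│· · · · · · · ·│4
3│♙ · · · · · · ·│3
2│· ♙ ♙ ♙ ♙ ♙ ♙ ♙│2
1│· ♖ ♗ ♕ ♔ ♗ · ♖│1
  ─────────────────
  a b c d e f g h


2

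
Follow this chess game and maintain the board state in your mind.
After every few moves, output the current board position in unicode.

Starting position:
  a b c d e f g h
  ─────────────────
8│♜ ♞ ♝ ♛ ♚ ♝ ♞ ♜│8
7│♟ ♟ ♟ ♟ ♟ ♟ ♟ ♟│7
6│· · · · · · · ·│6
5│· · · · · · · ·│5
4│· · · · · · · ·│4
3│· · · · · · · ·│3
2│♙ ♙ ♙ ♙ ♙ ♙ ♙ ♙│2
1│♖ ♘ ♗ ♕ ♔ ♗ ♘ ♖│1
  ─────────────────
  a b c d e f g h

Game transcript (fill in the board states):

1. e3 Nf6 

  a b c d e f g h
  ─────────────────
8│♜ ♞ ♝ ♛ ♚ ♝ · ♜│8
7│♟ ♟ ♟ ♟ ♟ ♟ ♟ ♟│7
6│· · · · · ♞ · ·│6
5│· · · · · · · ·│5
4│· · · · · · · ·│4
3│· · · · ♙ · · ·│3
2│♙ ♙ ♙ ♙ · ♙ ♙ ♙│2
1│♖ ♘ ♗ ♕ ♔ ♗ ♘ ♖│1
  ─────────────────
  a b c d e f g h

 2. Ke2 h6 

  a b c d e f g h
  ─────────────────
8│♜ ♞ ♝ ♛ ♚ ♝ · ♜│8
7│♟ ♟ ♟ ♟ ♟ ♟ ♟ ·│7
6│· · · · · ♞ · ♟│6
5│· · · · · · · ·│5
4│· · · · · · · ·│4
3│· · · · ♙ · · ·│3
2│♙ ♙ ♙ ♙ ♔ ♙ ♙ ♙│2
1│♖ ♘ ♗ ♕ · ♗ ♘ ♖│1
  ─────────────────
  a b c d e f g h

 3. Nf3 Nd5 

  a b c d e f g h
  ─────────────────
8│♜ ♞ ♝ ♛ ♚ ♝ · ♜│8
7│♟ ♟ ♟ ♟ ♟ ♟ ♟ ·│7
6│· · · · · · · ♟│6
5│· · · ♞ · · · ·│5
4│· · · · · · · ·│4
3│· · · · ♙ ♘ · ·│3
2│♙ ♙ ♙ ♙ ♔ ♙ ♙ ♙│2
1│♖ ♘ ♗ ♕ · ♗ · ♖│1
  ─────────────────
  a b c d e f g h

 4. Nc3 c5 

  a b c d e f g h
  ─────────────────
8│♜ ♞ ♝ ♛ ♚ ♝ · ♜│8
7│♟ ♟ · ♟ ♟ ♟ ♟ ·│7
6│· · · · · · · ♟│6
5│· · ♟ ♞ · · · ·│5
4│· · · · · · · ·│4
3│· · ♘ · ♙ ♘ · ·│3
2│♙ ♙ ♙ ♙ ♔ ♙ ♙ ♙│2
1│♖ · ♗ ♕ · ♗ · ♖│1
  ─────────────────
  a b c d e f g h



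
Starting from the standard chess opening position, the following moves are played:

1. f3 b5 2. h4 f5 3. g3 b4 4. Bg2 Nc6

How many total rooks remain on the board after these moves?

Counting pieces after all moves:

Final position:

  a b c d e f g h
  ─────────────────
8│♜ · ♝ ♛ ♚ ♝ ♞ ♜│8
7│♟ · ♟ ♟ ♟ · ♟ ♟│7
6│· · ♞ · · · · ·│6
5│· · · · · ♟ · ·│5
4│· ♟ · · · · · ♙│4
3│· · · · · ♙ ♙ ·│3
2│♙ ♙ ♙ ♙ ♙ · ♗ ·│2
1│♖ ♘ ♗ ♕ ♔ · ♘ ♖│1
  ─────────────────
  a b c d e f g h


4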